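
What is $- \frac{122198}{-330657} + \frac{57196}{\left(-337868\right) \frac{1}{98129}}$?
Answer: $- \frac{463949914028681}{27929604819} \approx -16611.0$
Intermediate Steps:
$- \frac{122198}{-330657} + \frac{57196}{\left(-337868\right) \frac{1}{98129}} = \left(-122198\right) \left(- \frac{1}{330657}\right) + \frac{57196}{\left(-337868\right) \frac{1}{98129}} = \frac{122198}{330657} + \frac{57196}{- \frac{337868}{98129}} = \frac{122198}{330657} + 57196 \left(- \frac{98129}{337868}\right) = \frac{122198}{330657} - \frac{1403146571}{84467} = - \frac{463949914028681}{27929604819}$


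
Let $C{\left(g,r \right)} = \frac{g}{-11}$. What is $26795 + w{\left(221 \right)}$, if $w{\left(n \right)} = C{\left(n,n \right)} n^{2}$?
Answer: $- \frac{10499116}{11} \approx -9.5447 \cdot 10^{5}$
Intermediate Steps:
$C{\left(g,r \right)} = - \frac{g}{11}$ ($C{\left(g,r \right)} = g \left(- \frac{1}{11}\right) = - \frac{g}{11}$)
$w{\left(n \right)} = - \frac{n^{3}}{11}$ ($w{\left(n \right)} = - \frac{n}{11} n^{2} = - \frac{n^{3}}{11}$)
$26795 + w{\left(221 \right)} = 26795 - \frac{221^{3}}{11} = 26795 - \frac{10793861}{11} = - \frac{10499116}{11}$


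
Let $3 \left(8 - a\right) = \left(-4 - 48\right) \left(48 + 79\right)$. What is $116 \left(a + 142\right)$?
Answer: $\frac{818264}{3} \approx 2.7275 \cdot 10^{5}$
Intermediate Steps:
$a = \frac{6628}{3}$ ($a = 8 - \frac{\left(-4 - 48\right) \left(48 + 79\right)}{3} = 8 - \frac{\left(-52\right) 127}{3} = 8 - - \frac{6604}{3} = 8 + \frac{6604}{3} = \frac{6628}{3} \approx 2209.3$)
$116 \left(a + 142\right) = 116 \left(\frac{6628}{3} + 142\right) = 116 \cdot \frac{7054}{3} = \frac{818264}{3}$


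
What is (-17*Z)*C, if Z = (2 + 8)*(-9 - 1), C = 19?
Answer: 32300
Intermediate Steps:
Z = -100 (Z = 10*(-10) = -100)
(-17*Z)*C = -17*(-100)*19 = 1700*19 = 32300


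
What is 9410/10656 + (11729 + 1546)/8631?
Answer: 12370895/5109552 ≈ 2.4211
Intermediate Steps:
9410/10656 + (11729 + 1546)/8631 = 9410*(1/10656) + 13275*(1/8631) = 4705/5328 + 1475/959 = 12370895/5109552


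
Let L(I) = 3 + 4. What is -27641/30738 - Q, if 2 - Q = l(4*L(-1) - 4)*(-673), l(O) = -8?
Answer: 165404275/30738 ≈ 5381.1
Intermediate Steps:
L(I) = 7
Q = -5382 (Q = 2 - (-8)*(-673) = 2 - 1*5384 = 2 - 5384 = -5382)
-27641/30738 - Q = -27641/30738 - 1*(-5382) = -27641*1/30738 + 5382 = -27641/30738 + 5382 = 165404275/30738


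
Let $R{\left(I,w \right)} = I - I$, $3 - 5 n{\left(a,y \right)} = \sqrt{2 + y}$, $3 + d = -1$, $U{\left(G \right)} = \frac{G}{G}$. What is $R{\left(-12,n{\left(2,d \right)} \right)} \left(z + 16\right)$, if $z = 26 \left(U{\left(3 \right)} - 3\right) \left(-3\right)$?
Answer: $0$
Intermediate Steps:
$U{\left(G \right)} = 1$
$d = -4$ ($d = -3 - 1 = -4$)
$n{\left(a,y \right)} = \frac{3}{5} - \frac{\sqrt{2 + y}}{5}$
$R{\left(I,w \right)} = 0$
$z = 156$ ($z = 26 \left(1 - 3\right) \left(-3\right) = 26 \left(\left(-2\right) \left(-3\right)\right) = 26 \cdot 6 = 156$)
$R{\left(-12,n{\left(2,d \right)} \right)} \left(z + 16\right) = 0 \left(156 + 16\right) = 0 \cdot 172 = 0$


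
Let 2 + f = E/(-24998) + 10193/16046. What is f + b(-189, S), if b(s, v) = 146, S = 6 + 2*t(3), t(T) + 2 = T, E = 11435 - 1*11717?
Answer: 29010154169/200558954 ≈ 144.65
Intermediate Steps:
E = -282 (E = 11435 - 11717 = -282)
t(T) = -2 + T
S = 8 (S = 6 + 2*(-2 + 3) = 6 + 2*1 = 6 + 2 = 8)
f = -271453115/200558954 (f = -2 + (-282/(-24998) + 10193/16046) = -2 + (-282*(-1/24998) + 10193*(1/16046)) = -2 + (141/12499 + 10193/16046) = -2 + 129664793/200558954 = -271453115/200558954 ≈ -1.3535)
f + b(-189, S) = -271453115/200558954 + 146 = 29010154169/200558954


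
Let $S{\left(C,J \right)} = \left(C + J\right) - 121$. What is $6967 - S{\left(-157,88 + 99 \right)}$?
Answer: $7058$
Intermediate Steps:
$S{\left(C,J \right)} = -121 + C + J$
$6967 - S{\left(-157,88 + 99 \right)} = 6967 - \left(-121 - 157 + \left(88 + 99\right)\right) = 6967 - \left(-121 - 157 + 187\right) = 6967 - -91 = 6967 + 91 = 7058$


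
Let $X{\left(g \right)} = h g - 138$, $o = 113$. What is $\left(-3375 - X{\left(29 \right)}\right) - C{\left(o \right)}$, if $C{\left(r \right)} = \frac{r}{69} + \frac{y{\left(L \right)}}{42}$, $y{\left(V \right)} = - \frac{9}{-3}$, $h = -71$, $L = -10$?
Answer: $- \frac{1139599}{966} \approx -1179.7$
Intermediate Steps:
$X{\left(g \right)} = -138 - 71 g$ ($X{\left(g \right)} = - 71 g - 138 = -138 - 71 g$)
$y{\left(V \right)} = 3$ ($y{\left(V \right)} = \left(-9\right) \left(- \frac{1}{3}\right) = 3$)
$C{\left(r \right)} = \frac{1}{14} + \frac{r}{69}$ ($C{\left(r \right)} = \frac{r}{69} + \frac{3}{42} = r \frac{1}{69} + 3 \cdot \frac{1}{42} = \frac{r}{69} + \frac{1}{14} = \frac{1}{14} + \frac{r}{69}$)
$\left(-3375 - X{\left(29 \right)}\right) - C{\left(o \right)} = \left(-3375 - \left(-138 - 2059\right)\right) - \left(\frac{1}{14} + \frac{1}{69} \cdot 113\right) = \left(-3375 - \left(-138 - 2059\right)\right) - \left(\frac{1}{14} + \frac{113}{69}\right) = \left(-3375 - -2197\right) - \frac{1651}{966} = \left(-3375 + 2197\right) - \frac{1651}{966} = -1178 - \frac{1651}{966} = - \frac{1139599}{966}$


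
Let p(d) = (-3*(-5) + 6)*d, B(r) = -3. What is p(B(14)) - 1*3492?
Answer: -3555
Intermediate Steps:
p(d) = 21*d (p(d) = (15 + 6)*d = 21*d)
p(B(14)) - 1*3492 = 21*(-3) - 1*3492 = -63 - 3492 = -3555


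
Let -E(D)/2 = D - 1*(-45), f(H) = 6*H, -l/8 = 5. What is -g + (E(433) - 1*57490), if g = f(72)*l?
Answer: -41166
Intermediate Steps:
l = -40 (l = -8*5 = -40)
E(D) = -90 - 2*D (E(D) = -2*(D - 1*(-45)) = -2*(D + 45) = -2*(45 + D) = -90 - 2*D)
g = -17280 (g = (6*72)*(-40) = 432*(-40) = -17280)
-g + (E(433) - 1*57490) = -1*(-17280) + ((-90 - 2*433) - 1*57490) = 17280 + ((-90 - 866) - 57490) = 17280 + (-956 - 57490) = 17280 - 58446 = -41166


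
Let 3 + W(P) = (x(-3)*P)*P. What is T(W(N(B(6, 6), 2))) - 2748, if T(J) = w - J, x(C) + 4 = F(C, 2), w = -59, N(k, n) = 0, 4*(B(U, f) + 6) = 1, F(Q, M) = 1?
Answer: -2804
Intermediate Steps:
B(U, f) = -23/4 (B(U, f) = -6 + (¼)*1 = -6 + ¼ = -23/4)
x(C) = -3 (x(C) = -4 + 1 = -3)
W(P) = -3 - 3*P² (W(P) = -3 + (-3*P)*P = -3 - 3*P²)
T(J) = -59 - J
T(W(N(B(6, 6), 2))) - 2748 = (-59 - (-3 - 3*0²)) - 2748 = (-59 - (-3 - 3*0)) - 2748 = (-59 - (-3 + 0)) - 2748 = (-59 - 1*(-3)) - 2748 = (-59 + 3) - 2748 = -56 - 2748 = -2804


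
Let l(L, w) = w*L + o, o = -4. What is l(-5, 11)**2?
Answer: 3481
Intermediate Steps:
l(L, w) = -4 + L*w (l(L, w) = w*L - 4 = L*w - 4 = -4 + L*w)
l(-5, 11)**2 = (-4 - 5*11)**2 = (-4 - 55)**2 = (-59)**2 = 3481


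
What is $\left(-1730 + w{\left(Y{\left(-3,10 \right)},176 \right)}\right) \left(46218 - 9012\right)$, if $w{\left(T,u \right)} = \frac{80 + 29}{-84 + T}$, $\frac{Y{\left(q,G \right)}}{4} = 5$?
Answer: $- \frac{2061751887}{32} \approx -6.443 \cdot 10^{7}$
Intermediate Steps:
$Y{\left(q,G \right)} = 20$ ($Y{\left(q,G \right)} = 4 \cdot 5 = 20$)
$w{\left(T,u \right)} = \frac{109}{-84 + T}$
$\left(-1730 + w{\left(Y{\left(-3,10 \right)},176 \right)}\right) \left(46218 - 9012\right) = \left(-1730 + \frac{109}{-84 + 20}\right) \left(46218 - 9012\right) = \left(-1730 + \frac{109}{-64}\right) 37206 = \left(-1730 + 109 \left(- \frac{1}{64}\right)\right) 37206 = \left(-1730 - \frac{109}{64}\right) 37206 = \left(- \frac{110829}{64}\right) 37206 = - \frac{2061751887}{32}$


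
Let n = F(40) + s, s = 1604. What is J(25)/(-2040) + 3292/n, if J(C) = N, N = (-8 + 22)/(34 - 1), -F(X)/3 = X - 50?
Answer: 55398641/27500220 ≈ 2.0145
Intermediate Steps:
F(X) = 150 - 3*X (F(X) = -3*(X - 50) = -3*(-50 + X) = 150 - 3*X)
n = 1634 (n = (150 - 3*40) + 1604 = (150 - 120) + 1604 = 30 + 1604 = 1634)
N = 14/33 ≈ 0.42424
J(C) = 14/33
J(25)/(-2040) + 3292/n = (14/33)/(-2040) + 3292/1634 = (14/33)*(-1/2040) + 3292*(1/1634) = -7/33660 + 1646/817 = 55398641/27500220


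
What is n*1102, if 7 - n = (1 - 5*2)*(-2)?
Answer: -12122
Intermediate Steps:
n = -11 (n = 7 - (1 - 5*2)*(-2) = 7 - (1 - 10)*(-2) = 7 - (-9)*(-2) = 7 - 1*18 = 7 - 18 = -11)
n*1102 = -11*1102 = -12122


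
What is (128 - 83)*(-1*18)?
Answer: -810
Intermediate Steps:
(128 - 83)*(-1*18) = 45*(-18) = -810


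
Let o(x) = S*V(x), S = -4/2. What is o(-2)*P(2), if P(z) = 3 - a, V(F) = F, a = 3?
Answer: 0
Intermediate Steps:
P(z) = 0 (P(z) = 3 - 1*3 = 3 - 3 = 0)
S = -2 (S = -4*½ = -2)
o(x) = -2*x
o(-2)*P(2) = -2*(-2)*0 = 4*0 = 0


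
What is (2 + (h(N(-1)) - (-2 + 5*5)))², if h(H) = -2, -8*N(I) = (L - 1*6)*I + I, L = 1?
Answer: 529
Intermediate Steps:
N(I) = I/2 (N(I) = -((1 - 1*6)*I + I)/8 = -((1 - 6)*I + I)/8 = -(-5*I + I)/8 = -(-1)*I/2 = I/2)
(2 + (h(N(-1)) - (-2 + 5*5)))² = (2 + (-2 - (-2 + 5*5)))² = (2 + (-2 - (-2 + 25)))² = (2 + (-2 - 1*23))² = (2 + (-2 - 23))² = (2 - 25)² = (-23)² = 529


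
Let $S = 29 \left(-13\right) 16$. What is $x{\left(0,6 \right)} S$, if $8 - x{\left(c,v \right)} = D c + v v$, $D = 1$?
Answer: $168896$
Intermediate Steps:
$S = -6032$ ($S = \left(-377\right) 16 = -6032$)
$x{\left(c,v \right)} = 8 - c - v^{2}$ ($x{\left(c,v \right)} = 8 - \left(1 c + v v\right) = 8 - \left(c + v^{2}\right) = 8 - c - v^{2}$)
$x{\left(0,6 \right)} S = \left(8 - 0 - 6^{2}\right) \left(-6032\right) = \left(8 + 0 - 36\right) \left(-6032\right) = \left(-28\right) \left(-6032\right) = 168896$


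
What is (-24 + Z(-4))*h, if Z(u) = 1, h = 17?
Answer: -391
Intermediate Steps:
(-24 + Z(-4))*h = (-24 + 1)*17 = -23*17 = -391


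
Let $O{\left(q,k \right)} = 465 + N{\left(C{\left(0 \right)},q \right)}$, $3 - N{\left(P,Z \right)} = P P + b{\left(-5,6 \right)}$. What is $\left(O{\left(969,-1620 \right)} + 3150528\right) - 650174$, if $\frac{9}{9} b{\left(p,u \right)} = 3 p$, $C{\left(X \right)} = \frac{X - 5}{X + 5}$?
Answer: $2500836$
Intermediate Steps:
$C{\left(X \right)} = \frac{-5 + X}{5 + X}$
$b{\left(p,u \right)} = 3 p$
$N{\left(P,Z \right)} = 18 - P^{2}$ ($N{\left(P,Z \right)} = 3 - \left(P P + 3 \left(-5\right)\right) = 3 - \left(P^{2} - 15\right) = 3 - \left(-15 + P^{2}\right) = 18 - P^{2}$)
$O{\left(q,k \right)} = 482$ ($O{\left(q,k \right)} = 465 + \left(18 - \left(\frac{-5 + 0}{5 + 0}\right)^{2}\right) = 465 + \left(18 - \left(\frac{1}{5} \left(-5\right)\right)^{2}\right) = 465 + \left(18 - \left(-1\right)^{2}\right) = 465 + \left(18 - 1\right) = 465 + 17 = 482$)
$\left(O{\left(969,-1620 \right)} + 3150528\right) - 650174 = \left(482 + 3150528\right) - 650174 = 3151010 - 650174 = 2500836$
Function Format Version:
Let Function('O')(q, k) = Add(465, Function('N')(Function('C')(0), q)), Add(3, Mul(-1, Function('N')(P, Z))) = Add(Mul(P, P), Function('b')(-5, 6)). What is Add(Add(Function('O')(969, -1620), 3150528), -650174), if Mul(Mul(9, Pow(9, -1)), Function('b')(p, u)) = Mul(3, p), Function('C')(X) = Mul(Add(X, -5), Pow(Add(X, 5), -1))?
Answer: 2500836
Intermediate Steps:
Function('C')(X) = Mul(Pow(Add(5, X), -1), Add(-5, X)) (Function('C')(X) = Mul(Add(-5, X), Pow(Add(5, X), -1)) = Mul(Pow(Add(5, X), -1), Add(-5, X)))
Function('b')(p, u) = Mul(3, p)
Function('N')(P, Z) = Add(18, Mul(-1, Pow(P, 2))) (Function('N')(P, Z) = Add(3, Mul(-1, Add(Mul(P, P), Mul(3, -5)))) = Add(3, Mul(-1, Add(Pow(P, 2), -15))) = Add(3, Mul(-1, Add(-15, Pow(P, 2)))) = Add(3, Add(15, Mul(-1, Pow(P, 2)))) = Add(18, Mul(-1, Pow(P, 2))))
Function('O')(q, k) = 482 (Function('O')(q, k) = Add(465, Add(18, Mul(-1, Pow(Mul(Pow(Add(5, 0), -1), Add(-5, 0)), 2)))) = Add(465, Add(18, Mul(-1, Pow(Mul(Pow(5, -1), -5), 2)))) = Add(465, Add(18, Mul(-1, Pow(Mul(Rational(1, 5), -5), 2)))) = Add(465, Add(18, Mul(-1, Pow(-1, 2)))) = Add(465, Add(18, Mul(-1, 1))) = Add(465, Add(18, -1)) = Add(465, 17) = 482)
Add(Add(Function('O')(969, -1620), 3150528), -650174) = Add(Add(482, 3150528), -650174) = Add(3151010, -650174) = 2500836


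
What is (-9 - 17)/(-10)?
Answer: 13/5 ≈ 2.6000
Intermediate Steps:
(-9 - 17)/(-10) = -26*(-1/10) = 13/5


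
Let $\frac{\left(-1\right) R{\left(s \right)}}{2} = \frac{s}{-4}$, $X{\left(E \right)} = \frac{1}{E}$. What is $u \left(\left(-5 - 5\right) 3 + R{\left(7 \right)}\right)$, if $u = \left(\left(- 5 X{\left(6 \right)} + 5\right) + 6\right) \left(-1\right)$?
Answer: $\frac{3233}{12} \approx 269.42$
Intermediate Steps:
$R{\left(s \right)} = \frac{s}{2}$ ($R{\left(s \right)} = - 2 \frac{s}{-4} = - 2 s \left(- \frac{1}{4}\right) = - 2 \left(- \frac{s}{4}\right) = \frac{s}{2}$)
$u = - \frac{61}{6}$ ($u = \left(\left(- \frac{5}{6} + 5\right) + 6\right) \left(-1\right) = \left(\frac{25}{6} + 6\right) \left(-1\right) = \frac{61}{6} \left(-1\right) = - \frac{61}{6} \approx -10.167$)
$u \left(\left(-5 - 5\right) 3 + R{\left(7 \right)}\right) = - \frac{61 \left(\left(-5 - 5\right) 3 + \frac{1}{2} \cdot 7\right)}{6} = - \frac{61 \left(\left(-10\right) 3 + \frac{7}{2}\right)}{6} = - \frac{61 \left(-30 + \frac{7}{2}\right)}{6} = \left(- \frac{61}{6}\right) \left(- \frac{53}{2}\right) = \frac{3233}{12}$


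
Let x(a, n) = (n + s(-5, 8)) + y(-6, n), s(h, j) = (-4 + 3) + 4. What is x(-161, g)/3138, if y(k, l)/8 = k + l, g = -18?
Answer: -69/1046 ≈ -0.065966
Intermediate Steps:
s(h, j) = 3 (s(h, j) = -1 + 4 = 3)
y(k, l) = 8*k + 8*l (y(k, l) = 8*(k + l) = 8*k + 8*l)
x(a, n) = -45 + 9*n (x(a, n) = (n + 3) + (8*(-6) + 8*n) = (3 + n) + (-48 + 8*n) = -45 + 9*n)
x(-161, g)/3138 = (-45 + 9*(-18))/3138 = (-45 - 162)*(1/3138) = -207*1/3138 = -69/1046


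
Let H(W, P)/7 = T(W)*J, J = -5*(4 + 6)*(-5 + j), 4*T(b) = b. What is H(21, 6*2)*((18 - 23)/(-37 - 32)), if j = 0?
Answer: 30625/46 ≈ 665.76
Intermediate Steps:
T(b) = b/4
J = 250 (J = -5*(4 + 6)*(-5 + 0) = -50*(-5) = -5*(-50) = 250)
H(W, P) = 875*W/2 (H(W, P) = 7*((W/4)*250) = 7*(125*W/2) = 875*W/2)
H(21, 6*2)*((18 - 23)/(-37 - 32)) = ((875/2)*21)*((18 - 23)/(-37 - 32)) = 18375*(-5/(-69))/2 = 18375*(-5*(-1/69))/2 = (18375/2)*(5/69) = 30625/46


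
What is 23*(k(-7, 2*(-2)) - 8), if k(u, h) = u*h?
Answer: 460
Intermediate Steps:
k(u, h) = h*u
23*(k(-7, 2*(-2)) - 8) = 23*((2*(-2))*(-7) - 8) = 23*(-4*(-7) - 8) = 23*(28 - 8) = 23*20 = 460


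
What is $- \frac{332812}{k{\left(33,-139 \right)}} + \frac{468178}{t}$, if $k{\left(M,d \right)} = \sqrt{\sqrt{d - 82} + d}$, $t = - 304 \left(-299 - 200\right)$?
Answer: $\frac{234089}{75848} - \frac{332812}{\sqrt{-139 + i \sqrt{221}}} \approx -1495.8 + 28109.0 i$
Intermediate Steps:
$t = 151696$ ($t = \left(-304\right) \left(-499\right) = 151696$)
$k{\left(M,d \right)} = \sqrt{d + \sqrt{-82 + d}}$ ($k{\left(M,d \right)} = \sqrt{\sqrt{-82 + d} + d} = \sqrt{d + \sqrt{-82 + d}}$)
$- \frac{332812}{k{\left(33,-139 \right)}} + \frac{468178}{t} = - \frac{332812}{\sqrt{-139 + \sqrt{-82 - 139}}} + \frac{468178}{151696} = - \frac{332812}{\sqrt{-139 + \sqrt{-221}}} + 468178 \cdot \frac{1}{151696} = - \frac{332812}{\sqrt{-139 + i \sqrt{221}}} + \frac{234089}{75848} = \frac{234089}{75848} - \frac{332812}{\sqrt{-139 + i \sqrt{221}}}$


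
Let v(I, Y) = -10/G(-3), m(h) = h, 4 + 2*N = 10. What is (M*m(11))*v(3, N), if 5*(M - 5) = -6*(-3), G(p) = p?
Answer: 946/3 ≈ 315.33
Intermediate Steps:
N = 3 (N = -2 + (1/2)*10 = -2 + 5 = 3)
v(I, Y) = 10/3 (v(I, Y) = -10/(-3) = -10*(-1/3) = 10/3)
M = 43/5 (M = 5 + (-6*(-3))/5 = 5 + (1/5)*18 = 5 + 18/5 = 43/5 ≈ 8.6000)
(M*m(11))*v(3, N) = ((43/5)*11)*(10/3) = (473/5)*(10/3) = 946/3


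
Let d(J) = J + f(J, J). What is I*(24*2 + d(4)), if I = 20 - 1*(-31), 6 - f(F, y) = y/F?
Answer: 2907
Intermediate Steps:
f(F, y) = 6 - y/F
d(J) = 5 + J (d(J) = J + (6 - J/J) = J + (6 - 1) = J + 5 = 5 + J)
I = 51 (I = 20 + 31 = 51)
I*(24*2 + d(4)) = 51*(24*2 + (5 + 4)) = 51*(48 + 9) = 51*57 = 2907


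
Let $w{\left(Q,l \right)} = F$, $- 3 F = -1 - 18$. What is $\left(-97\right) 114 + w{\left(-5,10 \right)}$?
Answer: $- \frac{33155}{3} \approx -11052.0$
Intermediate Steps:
$F = \frac{19}{3}$ ($F = - \frac{-1 - 18}{3} = \left(- \frac{1}{3}\right) \left(-19\right) = \frac{19}{3} \approx 6.3333$)
$w{\left(Q,l \right)} = \frac{19}{3}$
$\left(-97\right) 114 + w{\left(-5,10 \right)} = \left(-97\right) 114 + \frac{19}{3} = -11058 + \frac{19}{3} = - \frac{33155}{3}$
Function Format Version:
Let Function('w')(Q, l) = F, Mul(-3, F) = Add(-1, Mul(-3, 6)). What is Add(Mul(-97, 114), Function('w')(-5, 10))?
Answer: Rational(-33155, 3) ≈ -11052.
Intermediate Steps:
F = Rational(19, 3) (F = Mul(Rational(-1, 3), Add(-1, Mul(-3, 6))) = Mul(Rational(-1, 3), Add(-1, -18)) = Mul(Rational(-1, 3), -19) = Rational(19, 3) ≈ 6.3333)
Function('w')(Q, l) = Rational(19, 3)
Add(Mul(-97, 114), Function('w')(-5, 10)) = Add(Mul(-97, 114), Rational(19, 3)) = Add(-11058, Rational(19, 3)) = Rational(-33155, 3)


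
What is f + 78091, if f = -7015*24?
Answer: -90269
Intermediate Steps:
f = -168360
f + 78091 = -168360 + 78091 = -90269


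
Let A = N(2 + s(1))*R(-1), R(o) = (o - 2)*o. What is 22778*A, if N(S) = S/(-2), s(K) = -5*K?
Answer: 102501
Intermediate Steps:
R(o) = o*(-2 + o) (R(o) = (-2 + o)*o = o*(-2 + o))
N(S) = -S/2 (N(S) = S*(-1/2) = -S/2)
A = 9/2 (A = (-(2 - 5*1)/2)*(-(-2 - 1)) = (-(2 - 5)/2)*(-1*(-3)) = -1/2*(-3)*3 = (3/2)*3 = 9/2 ≈ 4.5000)
22778*A = 22778*(9/2) = 102501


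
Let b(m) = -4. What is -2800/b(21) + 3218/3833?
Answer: 2686318/3833 ≈ 700.84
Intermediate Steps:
-2800/b(21) + 3218/3833 = -2800/(-4) + 3218/3833 = -2800*(-¼) + 3218*(1/3833) = 700 + 3218/3833 = 2686318/3833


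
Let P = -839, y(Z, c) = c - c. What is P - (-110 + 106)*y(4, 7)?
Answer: -839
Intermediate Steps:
y(Z, c) = 0
P - (-110 + 106)*y(4, 7) = -839 - (-110 + 106)*0 = -839 - (-4)*0 = -839 - 1*0 = -839 + 0 = -839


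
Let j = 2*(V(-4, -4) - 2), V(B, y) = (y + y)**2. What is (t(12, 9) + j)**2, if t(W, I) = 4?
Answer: 16384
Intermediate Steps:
V(B, y) = 4*y**2 (V(B, y) = (2*y)**2 = 4*y**2)
j = 124 (j = 2*(4*(-4)**2 - 2) = 2*(4*16 - 2) = 2*(64 - 2) = 2*62 = 124)
(t(12, 9) + j)**2 = (4 + 124)**2 = 128**2 = 16384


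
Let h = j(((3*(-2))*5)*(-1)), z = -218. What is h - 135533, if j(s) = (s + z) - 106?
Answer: -135827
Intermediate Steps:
j(s) = -324 + s (j(s) = (s - 218) - 106 = (-218 + s) - 106 = -324 + s)
h = -294 (h = -324 + ((3*(-2))*5)*(-1) = -324 - 6*5*(-1) = -324 - 30*(-1) = -324 + 30 = -294)
h - 135533 = -294 - 135533 = -135827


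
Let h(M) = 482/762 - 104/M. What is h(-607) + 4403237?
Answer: 1018323597190/231267 ≈ 4.4032e+6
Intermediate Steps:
h(M) = 241/381 - 104/M (h(M) = 482*(1/762) - 104/M = 241/381 - 104/M)
h(-607) + 4403237 = (241/381 - 104/(-607)) + 4403237 = (241/381 - 104*(-1/607)) + 4403237 = (241/381 + 104/607) + 4403237 = 185911/231267 + 4403237 = 1018323597190/231267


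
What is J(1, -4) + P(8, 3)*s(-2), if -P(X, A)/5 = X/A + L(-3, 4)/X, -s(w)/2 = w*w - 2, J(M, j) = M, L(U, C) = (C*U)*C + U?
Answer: -439/6 ≈ -73.167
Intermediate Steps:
L(U, C) = U + U*C² (L(U, C) = U*C² + U = U + U*C²)
s(w) = 4 - 2*w² (s(w) = -2*(w*w - 2) = -2*(w² - 2) = -2*(-2 + w²) = 4 - 2*w²)
P(X, A) = 255/X - 5*X/A (P(X, A) = -5*(X/A + (-3*(1 + 4²))/X) = -5*(X/A + (-3*(1 + 16))/X) = -5*(X/A + (-3*17)/X) = -5*(X/A - 51/X) = -5*(-51/X + X/A) = 255/X - 5*X/A)
J(1, -4) + P(8, 3)*s(-2) = 1 + (255/8 - 5*8/3)*(4 - 2*(-2)²) = 1 + (255*(⅛) - 5*8*⅓)*(4 - 2*4) = 1 + (255/8 - 40/3)*(4 - 8) = 1 + (445/24)*(-4) = 1 - 445/6 = -439/6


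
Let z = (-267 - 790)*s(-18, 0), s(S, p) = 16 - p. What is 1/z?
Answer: -1/16912 ≈ -5.9130e-5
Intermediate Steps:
z = -16912 (z = (-267 - 790)*(16 - 1*0) = -1057*(16 + 0) = -1057*16 = -16912)
1/z = 1/(-16912) = -1/16912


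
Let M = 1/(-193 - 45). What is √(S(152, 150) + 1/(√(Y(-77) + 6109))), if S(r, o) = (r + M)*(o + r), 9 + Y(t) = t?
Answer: √(23580780451816175 + 85291703*√6023)/716737 ≈ 214.25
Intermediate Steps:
Y(t) = -9 + t
M = -1/238 (M = 1/(-238) = -1/238 ≈ -0.0042017)
S(r, o) = (-1/238 + r)*(o + r) (S(r, o) = (r - 1/238)*(o + r) = (-1/238 + r)*(o + r))
√(S(152, 150) + 1/(√(Y(-77) + 6109))) = √((152² - 1/238*150 - 1/238*152 + 150*152) + 1/(√((-9 - 77) + 6109))) = √((23104 - 75/119 - 76/119 + 22800) + 1/(√(-86 + 6109))) = √(5462425/119 + 1/(√6023)) = √(5462425/119 + √6023/6023)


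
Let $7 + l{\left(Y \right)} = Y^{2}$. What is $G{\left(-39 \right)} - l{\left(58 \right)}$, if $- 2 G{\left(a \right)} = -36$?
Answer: $-3339$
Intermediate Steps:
$G{\left(a \right)} = 18$ ($G{\left(a \right)} = \left(- \frac{1}{2}\right) \left(-36\right) = 18$)
$l{\left(Y \right)} = -7 + Y^{2}$
$G{\left(-39 \right)} - l{\left(58 \right)} = 18 - \left(-7 + 58^{2}\right) = 18 - \left(-7 + 3364\right) = 18 - 3357 = -3339$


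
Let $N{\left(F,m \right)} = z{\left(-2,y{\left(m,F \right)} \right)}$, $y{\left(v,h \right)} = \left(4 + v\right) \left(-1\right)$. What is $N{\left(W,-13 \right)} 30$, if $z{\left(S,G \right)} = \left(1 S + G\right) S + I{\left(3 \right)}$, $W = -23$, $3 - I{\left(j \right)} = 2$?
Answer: $-390$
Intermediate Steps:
$y{\left(v,h \right)} = -4 - v$
$I{\left(j \right)} = 1$ ($I{\left(j \right)} = 3 - 2 = 1$)
$z{\left(S,G \right)} = 1 + S \left(G + S\right)$ ($z{\left(S,G \right)} = \left(1 S + G\right) S + 1 = \left(S + G\right) S + 1 = \left(G + S\right) S + 1 = S \left(G + S\right) + 1 = 1 + S \left(G + S\right)$)
$N{\left(F,m \right)} = 13 + 2 m$ ($N{\left(F,m \right)} = 1 + \left(-2\right)^{2} + \left(-4 - m\right) \left(-2\right) = 1 + 4 + \left(8 + 2 m\right) = 13 + 2 m$)
$N{\left(W,-13 \right)} 30 = \left(13 + 2 \left(-13\right)\right) 30 = \left(13 - 26\right) 30 = \left(-13\right) 30 = -390$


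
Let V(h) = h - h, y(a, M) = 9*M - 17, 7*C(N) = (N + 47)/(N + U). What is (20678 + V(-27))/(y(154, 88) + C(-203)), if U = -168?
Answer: 53700766/2012831 ≈ 26.679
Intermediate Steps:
C(N) = (47 + N)/(7*(-168 + N)) (C(N) = ((N + 47)/(N - 168))/7 = ((47 + N)/(-168 + N))/7 = (47 + N)/(7*(-168 + N)))
y(a, M) = -17 + 9*M
V(h) = 0
(20678 + V(-27))/(y(154, 88) + C(-203)) = (20678 + 0)/((-17 + 9*88) + (47 - 203)/(7*(-168 - 203))) = 20678/((-17 + 792) + (1/7)*(-156)/(-371)) = 20678/(775 + (1/7)*(-1/371)*(-156)) = 20678/(775 + 156/2597) = 20678/(2012831/2597) = 20678*(2597/2012831) = 53700766/2012831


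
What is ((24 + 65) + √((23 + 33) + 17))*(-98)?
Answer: -8722 - 98*√73 ≈ -9559.3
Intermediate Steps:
((24 + 65) + √((23 + 33) + 17))*(-98) = (89 + √(56 + 17))*(-98) = (89 + √73)*(-98) = -8722 - 98*√73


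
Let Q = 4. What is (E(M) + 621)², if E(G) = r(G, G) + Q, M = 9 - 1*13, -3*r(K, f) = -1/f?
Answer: 56235001/144 ≈ 3.9052e+5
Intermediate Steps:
r(K, f) = 1/(3*f) (r(K, f) = -(-1)/(3*f) = 1/(3*f))
M = -4 (M = 9 - 13 = -4)
E(G) = 4 + 1/(3*G) (E(G) = 1/(3*G) + 4 = 4 + 1/(3*G))
(E(M) + 621)² = ((4 + (⅓)/(-4)) + 621)² = ((4 + (⅓)*(-¼)) + 621)² = ((4 - 1/12) + 621)² = (47/12 + 621)² = (7499/12)² = 56235001/144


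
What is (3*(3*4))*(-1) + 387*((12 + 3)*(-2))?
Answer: -11646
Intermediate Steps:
(3*(3*4))*(-1) + 387*((12 + 3)*(-2)) = (3*12)*(-1) + 387*(15*(-2)) = 36*(-1) + 387*(-30) = -36 - 11610 = -11646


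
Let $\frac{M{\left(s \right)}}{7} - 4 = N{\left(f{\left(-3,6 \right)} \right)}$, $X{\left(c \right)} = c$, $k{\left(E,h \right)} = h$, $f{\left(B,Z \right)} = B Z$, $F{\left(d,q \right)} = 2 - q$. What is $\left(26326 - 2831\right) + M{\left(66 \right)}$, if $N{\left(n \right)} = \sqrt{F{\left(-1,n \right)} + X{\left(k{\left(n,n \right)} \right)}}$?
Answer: $23523 + 7 \sqrt{2} \approx 23533.0$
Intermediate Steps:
$N{\left(n \right)} = \sqrt{2}$ ($N{\left(n \right)} = \sqrt{\left(2 - n\right) + n} = \sqrt{2}$)
$M{\left(s \right)} = 28 + 7 \sqrt{2}$
$\left(26326 - 2831\right) + M{\left(66 \right)} = \left(26326 - 2831\right) + \left(28 + 7 \sqrt{2}\right) = 23495 + \left(28 + 7 \sqrt{2}\right) = 23523 + 7 \sqrt{2}$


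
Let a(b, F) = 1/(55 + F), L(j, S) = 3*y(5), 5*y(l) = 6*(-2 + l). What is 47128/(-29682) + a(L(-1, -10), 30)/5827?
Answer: -686536267/432392535 ≈ -1.5878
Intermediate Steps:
y(l) = -12/5 + 6*l/5 (y(l) = (6*(-2 + l))/5 = (-12 + 6*l)/5 = -12/5 + 6*l/5)
L(j, S) = 54/5 (L(j, S) = 3*(-12/5 + (6/5)*5) = 3*(-12/5 + 6) = 3*(18/5) = 54/5)
47128/(-29682) + a(L(-1, -10), 30)/5827 = 47128/(-29682) + 1/((55 + 30)*5827) = 47128*(-1/29682) + (1/5827)/85 = -23564/14841 + (1/85)*(1/5827) = -23564/14841 + 1/495295 = -686536267/432392535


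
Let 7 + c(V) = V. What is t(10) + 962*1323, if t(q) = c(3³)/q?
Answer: 1272728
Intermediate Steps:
c(V) = -7 + V
t(q) = 20/q (t(q) = (-7 + 3³)/q = (-7 + 27)/q = 20/q)
t(10) + 962*1323 = 20/10 + 962*1323 = 20*(⅒) + 1272726 = 2 + 1272726 = 1272728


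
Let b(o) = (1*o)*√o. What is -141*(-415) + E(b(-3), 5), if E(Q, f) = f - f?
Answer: 58515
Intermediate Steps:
b(o) = o^(3/2) (b(o) = o*√o = o^(3/2))
E(Q, f) = 0
-141*(-415) + E(b(-3), 5) = -141*(-415) + 0 = 58515 + 0 = 58515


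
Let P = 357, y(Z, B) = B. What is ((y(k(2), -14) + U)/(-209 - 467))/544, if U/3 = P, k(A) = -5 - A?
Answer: -1057/367744 ≈ -0.0028743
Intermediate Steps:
U = 1071 (U = 3*357 = 1071)
((y(k(2), -14) + U)/(-209 - 467))/544 = ((-14 + 1071)/(-209 - 467))/544 = (1057/(-676))*(1/544) = (1057*(-1/676))*(1/544) = -1057/676*1/544 = -1057/367744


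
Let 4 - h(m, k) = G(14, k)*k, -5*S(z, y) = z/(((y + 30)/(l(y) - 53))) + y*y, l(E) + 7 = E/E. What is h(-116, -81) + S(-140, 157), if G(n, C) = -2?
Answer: -4765353/935 ≈ -5096.6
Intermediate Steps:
l(E) = -6 (l(E) = -7 + E/E = -7 + 1 = -6)
S(z, y) = -y²/5 - z/(5*(-30/59 - y/59)) (S(z, y) = -(z/(((y + 30)/(-6 - 53))) + y*y)/5 = -(z/(((30 + y)/(-59))) + y²)/5 = -(z/(((30 + y)*(-1/59))) + y²)/5 = -(z/(-30/59 - y/59) + y²)/5 = -(y² + z/(-30/59 - y/59))/5 = -y²/5 - z/(5*(-30/59 - y/59)))
h(m, k) = 4 + 2*k (h(m, k) = 4 - (-2)*k = 4 + 2*k)
h(-116, -81) + S(-140, 157) = (4 + 2*(-81)) + (-1*157³ - 30*157² + 59*(-140))/(5*(30 + 157)) = (4 - 162) + (⅕)*(-1*3869893 - 30*24649 - 8260)/187 = -158 + (⅕)*(1/187)*(-3869893 - 739470 - 8260) = -158 + (⅕)*(1/187)*(-4617623) = -158 - 4617623/935 = -4765353/935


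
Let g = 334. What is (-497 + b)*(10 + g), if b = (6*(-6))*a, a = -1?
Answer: -158584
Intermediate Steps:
b = 36 (b = (6*(-6))*(-1) = -36*(-1) = 36)
(-497 + b)*(10 + g) = (-497 + 36)*(10 + 334) = -461*344 = -158584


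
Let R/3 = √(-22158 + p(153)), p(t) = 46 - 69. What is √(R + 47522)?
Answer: √(47522 + 3*I*√22181) ≈ 218.0 + 1.025*I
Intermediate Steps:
p(t) = -23
R = 3*I*√22181 (R = 3*√(-22158 - 23) = 3*√(-22181) = 3*(I*√22181) = 3*I*√22181 ≈ 446.8*I)
√(R + 47522) = √(3*I*√22181 + 47522) = √(47522 + 3*I*√22181)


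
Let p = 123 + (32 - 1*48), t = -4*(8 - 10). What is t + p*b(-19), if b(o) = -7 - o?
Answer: 1292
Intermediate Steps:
t = 8 (t = -4*(-2) = 8)
p = 107 (p = 123 + (32 - 48) = 123 - 16 = 107)
t + p*b(-19) = 8 + 107*(-7 - 1*(-19)) = 8 + 107*(-7 + 19) = 8 + 107*12 = 8 + 1284 = 1292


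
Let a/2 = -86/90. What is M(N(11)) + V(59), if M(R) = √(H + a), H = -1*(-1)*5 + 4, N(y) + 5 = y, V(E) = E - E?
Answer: √1595/15 ≈ 2.6625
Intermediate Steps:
V(E) = 0
N(y) = -5 + y
H = 9 (H = 1*5 + 4 = 5 + 4 = 9)
a = -86/45 (a = 2*(-86/90) = 2*(-86*1/90) = 2*(-43/45) = -86/45 ≈ -1.9111)
M(R) = √1595/15 (M(R) = √(9 - 86/45) = √(319/45) = √1595/15)
M(N(11)) + V(59) = √1595/15 + 0 = √1595/15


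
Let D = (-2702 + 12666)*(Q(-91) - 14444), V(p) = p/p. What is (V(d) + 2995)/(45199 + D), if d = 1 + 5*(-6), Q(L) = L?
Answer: -2996/144781541 ≈ -2.0693e-5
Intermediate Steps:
d = -29 (d = 1 - 30 = -29)
V(p) = 1
D = -144826740 (D = (-2702 + 12666)*(-91 - 14444) = 9964*(-14535) = -144826740)
(V(d) + 2995)/(45199 + D) = (1 + 2995)/(45199 - 144826740) = 2996/(-144781541) = 2996*(-1/144781541) = -2996/144781541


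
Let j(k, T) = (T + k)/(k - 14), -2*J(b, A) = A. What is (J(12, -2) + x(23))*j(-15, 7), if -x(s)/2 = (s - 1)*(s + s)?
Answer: -16184/29 ≈ -558.07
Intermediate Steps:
J(b, A) = -A/2
x(s) = -4*s*(-1 + s) (x(s) = -2*(s - 1)*(s + s) = -2*(-1 + s)*2*s = -4*s*(-1 + s))
j(k, T) = (T + k)/(-14 + k)
(J(12, -2) + x(23))*j(-15, 7) = (-½*(-2) + 4*23*(1 - 1*23))*((7 - 15)/(-14 - 15)) = (1 + 4*23*(1 - 23))*(-8/(-29)) = (1 + 4*23*(-22))*(-1/29*(-8)) = (1 - 2024)*(8/29) = -2023*8/29 = -16184/29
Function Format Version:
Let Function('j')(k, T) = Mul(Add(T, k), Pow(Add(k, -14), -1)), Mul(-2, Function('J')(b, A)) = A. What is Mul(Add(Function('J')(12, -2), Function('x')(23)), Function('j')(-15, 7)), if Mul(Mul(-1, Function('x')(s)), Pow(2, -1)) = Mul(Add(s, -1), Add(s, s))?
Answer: Rational(-16184, 29) ≈ -558.07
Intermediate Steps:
Function('J')(b, A) = Mul(Rational(-1, 2), A)
Function('x')(s) = Mul(-4, s, Add(-1, s)) (Function('x')(s) = Mul(-2, Mul(Add(s, -1), Add(s, s))) = Mul(-2, Mul(Add(-1, s), Mul(2, s))) = Mul(-2, Mul(2, s, Add(-1, s))) = Mul(-4, s, Add(-1, s)))
Function('j')(k, T) = Mul(Pow(Add(-14, k), -1), Add(T, k)) (Function('j')(k, T) = Mul(Add(T, k), Pow(Add(-14, k), -1)) = Mul(Pow(Add(-14, k), -1), Add(T, k)))
Mul(Add(Function('J')(12, -2), Function('x')(23)), Function('j')(-15, 7)) = Mul(Add(Mul(Rational(-1, 2), -2), Mul(4, 23, Add(1, Mul(-1, 23)))), Mul(Pow(Add(-14, -15), -1), Add(7, -15))) = Mul(Add(1, Mul(4, 23, Add(1, -23))), Mul(Pow(-29, -1), -8)) = Mul(Add(1, Mul(4, 23, -22)), Mul(Rational(-1, 29), -8)) = Mul(Add(1, -2024), Rational(8, 29)) = Mul(-2023, Rational(8, 29)) = Rational(-16184, 29)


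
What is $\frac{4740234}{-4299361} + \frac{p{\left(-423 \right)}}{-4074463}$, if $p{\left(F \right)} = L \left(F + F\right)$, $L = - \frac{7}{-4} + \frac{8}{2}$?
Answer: $- \frac{38585987605515}{35035174636286} \approx -1.1013$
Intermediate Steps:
$L = \frac{23}{4}$ ($L = \left(-7\right) \left(- \frac{1}{4}\right) + 8 \cdot \frac{1}{2} = \frac{7}{4} + 4 = \frac{23}{4} \approx 5.75$)
$p{\left(F \right)} = \frac{23 F}{2}$ ($p{\left(F \right)} = \frac{23 \left(F + F\right)}{4} = \frac{23 \cdot 2 F}{4} = \frac{23 F}{2}$)
$\frac{4740234}{-4299361} + \frac{p{\left(-423 \right)}}{-4074463} = \frac{4740234}{-4299361} + \frac{\frac{23}{2} \left(-423\right)}{-4074463} = 4740234 \left(- \frac{1}{4299361}\right) - - \frac{9729}{8148926} = - \frac{4740234}{4299361} + \frac{9729}{8148926} = - \frac{38585987605515}{35035174636286}$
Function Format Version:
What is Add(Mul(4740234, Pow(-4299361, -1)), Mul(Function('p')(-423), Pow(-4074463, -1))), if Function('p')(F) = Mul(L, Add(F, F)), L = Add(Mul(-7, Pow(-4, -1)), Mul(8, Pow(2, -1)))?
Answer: Rational(-38585987605515, 35035174636286) ≈ -1.1013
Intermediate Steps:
L = Rational(23, 4) (L = Add(Mul(-7, Rational(-1, 4)), Mul(8, Rational(1, 2))) = Add(Rational(7, 4), 4) = Rational(23, 4) ≈ 5.7500)
Function('p')(F) = Mul(Rational(23, 2), F) (Function('p')(F) = Mul(Rational(23, 4), Add(F, F)) = Mul(Rational(23, 4), Mul(2, F)) = Mul(Rational(23, 2), F))
Add(Mul(4740234, Pow(-4299361, -1)), Mul(Function('p')(-423), Pow(-4074463, -1))) = Add(Mul(4740234, Pow(-4299361, -1)), Mul(Mul(Rational(23, 2), -423), Pow(-4074463, -1))) = Add(Mul(4740234, Rational(-1, 4299361)), Mul(Rational(-9729, 2), Rational(-1, 4074463))) = Add(Rational(-4740234, 4299361), Rational(9729, 8148926)) = Rational(-38585987605515, 35035174636286)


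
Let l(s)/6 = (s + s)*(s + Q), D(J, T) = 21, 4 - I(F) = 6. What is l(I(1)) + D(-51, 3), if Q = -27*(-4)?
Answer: -2523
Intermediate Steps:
I(F) = -2 (I(F) = 4 - 1*6 = 4 - 6 = -2)
Q = 108
l(s) = 12*s*(108 + s) (l(s) = 6*((s + s)*(s + 108)) = 6*((2*s)*(108 + s)) = 6*(2*s*(108 + s)) = 12*s*(108 + s))
l(I(1)) + D(-51, 3) = 12*(-2)*(108 - 2) + 21 = 12*(-2)*106 + 21 = -2544 + 21 = -2523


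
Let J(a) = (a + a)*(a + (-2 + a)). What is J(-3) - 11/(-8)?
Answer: 395/8 ≈ 49.375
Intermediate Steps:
J(a) = 2*a*(-2 + 2*a) (J(a) = (2*a)*(-2 + 2*a) = 2*a*(-2 + 2*a))
J(-3) - 11/(-8) = 4*(-3)*(-1 - 3) - 11/(-8) = 4*(-3)*(-4) - 11*(-⅛) = 48 + 11/8 = 395/8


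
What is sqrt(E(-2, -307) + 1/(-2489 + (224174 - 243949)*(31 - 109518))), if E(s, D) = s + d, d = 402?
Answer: sqrt(468767072348123285334)/1082551468 ≈ 20.000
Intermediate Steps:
E(s, D) = 402 + s (E(s, D) = s + 402 = 402 + s)
sqrt(E(-2, -307) + 1/(-2489 + (224174 - 243949)*(31 - 109518))) = sqrt((402 - 2) + 1/(-2489 + (224174 - 243949)*(31 - 109518))) = sqrt(400 + 1/(-2489 - 19775*(-109487))) = sqrt(400 + 1/(-2489 + 2165105425)) = sqrt(400 + 1/2165102936) = sqrt(866041174401/2165102936) = sqrt(468767072348123285334)/1082551468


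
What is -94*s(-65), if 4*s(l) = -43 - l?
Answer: -517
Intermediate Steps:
s(l) = -43/4 - l/4 (s(l) = (-43 - l)/4 = -43/4 - l/4)
-94*s(-65) = -94*(-43/4 - ¼*(-65)) = -94*(-43/4 + 65/4) = -94*11/2 = -517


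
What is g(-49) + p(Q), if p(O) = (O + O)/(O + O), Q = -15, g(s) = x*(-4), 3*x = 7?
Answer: -25/3 ≈ -8.3333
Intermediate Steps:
x = 7/3 (x = (⅓)*7 = 7/3 ≈ 2.3333)
g(s) = -28/3 (g(s) = (7/3)*(-4) = -28/3)
p(O) = 1 (p(O) = (2*O)/((2*O)) = (2*O)*(1/(2*O)) = 1)
g(-49) + p(Q) = -28/3 + 1 = -25/3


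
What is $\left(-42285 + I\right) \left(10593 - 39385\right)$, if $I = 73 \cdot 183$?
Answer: $832837392$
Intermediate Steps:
$I = 13359$
$\left(-42285 + I\right) \left(10593 - 39385\right) = \left(-42285 + 13359\right) \left(10593 - 39385\right) = \left(-28926\right) \left(-28792\right) = 832837392$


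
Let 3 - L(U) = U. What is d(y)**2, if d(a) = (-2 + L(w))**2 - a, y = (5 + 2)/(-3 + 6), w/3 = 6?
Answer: 739600/9 ≈ 82178.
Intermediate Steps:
w = 18 (w = 3*6 = 18)
L(U) = 3 - U
y = 7/3 ≈ 2.3333
d(a) = 289 - a (d(a) = (-2 + (3 - 1*18))**2 - a = (-2 + (3 - 18))**2 - a = (-2 - 15)**2 - a = (-17)**2 - a = 289 - a)
d(y)**2 = (289 - 1*7/3)**2 = (289 - 7/3)**2 = (860/3)**2 = 739600/9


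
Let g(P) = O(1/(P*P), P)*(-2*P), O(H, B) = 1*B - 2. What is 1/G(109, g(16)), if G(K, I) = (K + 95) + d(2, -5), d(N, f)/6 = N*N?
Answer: 1/228 ≈ 0.0043860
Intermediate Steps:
O(H, B) = -2 + B (O(H, B) = B - 2 = -2 + B)
d(N, f) = 6*N² (d(N, f) = 6*(N*N) = 6*N²)
g(P) = -2*P*(-2 + P) (g(P) = (-2 + P)*(-2*P) = -2*P*(-2 + P))
G(K, I) = 119 + K (G(K, I) = (K + 95) + 6*2² = (95 + K) + 6*4 = (95 + K) + 24 = 119 + K)
1/G(109, g(16)) = 1/(119 + 109) = 1/228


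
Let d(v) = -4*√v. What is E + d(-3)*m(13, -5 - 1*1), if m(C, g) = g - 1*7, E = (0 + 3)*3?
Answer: 9 + 52*I*√3 ≈ 9.0 + 90.067*I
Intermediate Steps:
E = 9 (E = 3*3 = 9)
m(C, g) = -7 + g (m(C, g) = g - 7 = -7 + g)
E + d(-3)*m(13, -5 - 1*1) = 9 + (-4*I*√3)*(-7 + (-5 - 1*1)) = 9 + (-4*I*√3)*(-7 + (-5 - 1)) = 9 + (-4*I*√3)*(-7 - 6) = 9 - 4*I*√3*(-13) = 9 + 52*I*√3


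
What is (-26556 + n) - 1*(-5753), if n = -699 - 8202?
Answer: -29704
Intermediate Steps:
n = -8901
(-26556 + n) - 1*(-5753) = (-26556 - 8901) - 1*(-5753) = -35457 + 5753 = -29704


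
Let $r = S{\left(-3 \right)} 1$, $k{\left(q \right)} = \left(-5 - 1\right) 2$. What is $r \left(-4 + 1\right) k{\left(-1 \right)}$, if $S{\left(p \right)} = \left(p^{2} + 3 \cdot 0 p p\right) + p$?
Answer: $216$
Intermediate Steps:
$S{\left(p \right)} = p + p^{2}$ ($S{\left(p \right)} = \left(p^{2} + 0 p p\right) + p = \left(p^{2} + 0 p\right) + p = \left(p^{2} + 0\right) + p = p^{2} + p = p + p^{2}$)
$k{\left(q \right)} = -12$ ($k{\left(q \right)} = \left(-6\right) 2 = -12$)
$r = 6$ ($r = - 3 \left(1 - 3\right) 1 = \left(-3\right) \left(-2\right) 1 = 6 \cdot 1 = 6$)
$r \left(-4 + 1\right) k{\left(-1 \right)} = 6 \left(-4 + 1\right) \left(-12\right) = 6 \left(\left(-3\right) \left(-12\right)\right) = 6 \cdot 36 = 216$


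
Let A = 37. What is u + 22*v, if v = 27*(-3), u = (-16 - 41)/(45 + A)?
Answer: -146181/82 ≈ -1782.7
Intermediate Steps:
u = -57/82 (u = (-16 - 41)/(45 + 37) = -57/82 ≈ -0.69512)
v = -81
u + 22*v = -57/82 + 22*(-81) = -57/82 - 1782 = -146181/82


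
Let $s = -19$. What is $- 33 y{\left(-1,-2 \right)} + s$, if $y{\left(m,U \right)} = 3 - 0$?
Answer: $-118$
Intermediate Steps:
$y{\left(m,U \right)} = 3$ ($y{\left(m,U \right)} = 3 + 0 = 3$)
$- 33 y{\left(-1,-2 \right)} + s = \left(-33\right) 3 - 19 = -99 - 19 = -118$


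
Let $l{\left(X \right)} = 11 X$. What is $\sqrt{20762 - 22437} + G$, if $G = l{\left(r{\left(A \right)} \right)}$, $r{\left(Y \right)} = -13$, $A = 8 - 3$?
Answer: $-143 + 5 i \sqrt{67} \approx -143.0 + 40.927 i$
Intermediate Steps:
$A = 5$
$G = -143$ ($G = 11 \left(-13\right) = -143$)
$\sqrt{20762 - 22437} + G = \sqrt{20762 - 22437} - 143 = \sqrt{-1675} - 143 = 5 i \sqrt{67} - 143 = -143 + 5 i \sqrt{67}$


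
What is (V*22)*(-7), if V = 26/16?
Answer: -1001/4 ≈ -250.25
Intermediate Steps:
V = 13/8 (V = 26*(1/16) = 13/8 ≈ 1.6250)
(V*22)*(-7) = ((13/8)*22)*(-7) = (143/4)*(-7) = -1001/4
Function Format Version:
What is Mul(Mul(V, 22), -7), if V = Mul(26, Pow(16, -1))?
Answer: Rational(-1001, 4) ≈ -250.25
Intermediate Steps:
V = Rational(13, 8) (V = Mul(26, Rational(1, 16)) = Rational(13, 8) ≈ 1.6250)
Mul(Mul(V, 22), -7) = Mul(Mul(Rational(13, 8), 22), -7) = Mul(Rational(143, 4), -7) = Rational(-1001, 4)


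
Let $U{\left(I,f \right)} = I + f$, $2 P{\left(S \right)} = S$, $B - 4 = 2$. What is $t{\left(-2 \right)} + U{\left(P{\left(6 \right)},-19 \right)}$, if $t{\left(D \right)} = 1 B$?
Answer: $-10$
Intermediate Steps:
$B = 6$ ($B = 4 + 2 = 6$)
$P{\left(S \right)} = \frac{S}{2}$
$t{\left(D \right)} = 6$ ($t{\left(D \right)} = 1 \cdot 6 = 6$)
$t{\left(-2 \right)} + U{\left(P{\left(6 \right)},-19 \right)} = 6 + \left(\frac{1}{2} \cdot 6 - 19\right) = 6 + \left(3 - 19\right) = 6 - 16 = -10$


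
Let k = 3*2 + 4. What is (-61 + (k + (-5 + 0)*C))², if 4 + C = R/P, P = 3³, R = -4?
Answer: 667489/729 ≈ 915.62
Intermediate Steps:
k = 10 (k = 6 + 4 = 10)
P = 27
C = -112/27 (C = -4 - 4/27 = -112/27 ≈ -4.1481)
(-61 + (k + (-5 + 0)*C))² = (-61 + (10 + (-5 + 0)*(-112/27)))² = (-61 + (10 - 5*(-112/27)))² = (-61 + (10 + 560/27))² = (-61 + 830/27)² = (-817/27)² = 667489/729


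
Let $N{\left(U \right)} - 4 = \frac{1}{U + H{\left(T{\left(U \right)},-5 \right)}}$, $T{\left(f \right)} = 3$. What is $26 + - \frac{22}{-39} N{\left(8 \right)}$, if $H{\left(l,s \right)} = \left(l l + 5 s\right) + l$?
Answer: $\frac{5488}{195} \approx 28.144$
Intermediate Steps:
$H{\left(l,s \right)} = l + l^{2} + 5 s$ ($H{\left(l,s \right)} = \left(l^{2} + 5 s\right) + l = l + l^{2} + 5 s$)
$N{\left(U \right)} = 4 + \frac{1}{-13 + U}$ ($N{\left(U \right)} = 4 + \frac{1}{U + \left(3 + 3^{2} + 5 \left(-5\right)\right)} = 4 + \frac{1}{U + \left(3 + 9 - 25\right)} = 4 + \frac{1}{U - 13} = 4 + \frac{1}{-13 + U}$)
$26 + - \frac{22}{-39} N{\left(8 \right)} = 26 + - \frac{22}{-39} \frac{-51 + 4 \cdot 8}{-13 + 8} = 26 + \left(-22\right) \left(- \frac{1}{39}\right) \frac{-51 + 32}{-5} = 26 + \frac{22 \left(\left(- \frac{1}{5}\right) \left(-19\right)\right)}{39} = 26 + \frac{22}{39} \cdot \frac{19}{5} = 26 + \frac{418}{195} = \frac{5488}{195}$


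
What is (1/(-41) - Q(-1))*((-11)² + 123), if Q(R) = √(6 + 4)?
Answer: -244/41 - 244*√10 ≈ -777.55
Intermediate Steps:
Q(R) = √10
(1/(-41) - Q(-1))*((-11)² + 123) = (1/(-41) - √10)*((-11)² + 123) = (-1/41 - √10)*(121 + 123) = (-1/41 - √10)*244 = -244/41 - 244*√10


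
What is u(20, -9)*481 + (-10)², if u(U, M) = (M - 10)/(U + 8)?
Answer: -6339/28 ≈ -226.39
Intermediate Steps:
u(U, M) = (-10 + M)/(8 + U)
u(20, -9)*481 + (-10)² = ((-10 - 9)/(8 + 20))*481 + (-10)² = (-19/28)*481 + 100 = ((1/28)*(-19))*481 + 100 = -19/28*481 + 100 = -9139/28 + 100 = -6339/28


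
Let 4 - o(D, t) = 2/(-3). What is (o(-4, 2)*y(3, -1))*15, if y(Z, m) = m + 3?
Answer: 140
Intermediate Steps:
y(Z, m) = 3 + m
o(D, t) = 14/3 (o(D, t) = 4 - 2/(-3) = 4 - 2*(-1)/3 = 4 - 1*(-2/3) = 4 + 2/3 = 14/3)
(o(-4, 2)*y(3, -1))*15 = (14*(3 - 1)/3)*15 = ((14/3)*2)*15 = (28/3)*15 = 140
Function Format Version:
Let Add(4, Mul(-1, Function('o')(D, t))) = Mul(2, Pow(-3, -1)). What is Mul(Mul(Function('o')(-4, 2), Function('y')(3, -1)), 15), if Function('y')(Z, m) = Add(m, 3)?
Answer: 140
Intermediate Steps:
Function('y')(Z, m) = Add(3, m)
Function('o')(D, t) = Rational(14, 3) (Function('o')(D, t) = Add(4, Mul(-1, Mul(2, Pow(-3, -1)))) = Add(4, Mul(-1, Mul(2, Rational(-1, 3)))) = Add(4, Mul(-1, Rational(-2, 3))) = Add(4, Rational(2, 3)) = Rational(14, 3))
Mul(Mul(Function('o')(-4, 2), Function('y')(3, -1)), 15) = Mul(Mul(Rational(14, 3), Add(3, -1)), 15) = Mul(Mul(Rational(14, 3), 2), 15) = Mul(Rational(28, 3), 15) = 140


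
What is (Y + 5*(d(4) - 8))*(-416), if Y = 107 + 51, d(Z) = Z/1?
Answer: -57408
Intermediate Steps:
d(Z) = Z (d(Z) = Z*1 = Z)
Y = 158
(Y + 5*(d(4) - 8))*(-416) = (158 + 5*(4 - 8))*(-416) = (158 + 5*(-4))*(-416) = (158 - 20)*(-416) = 138*(-416) = -57408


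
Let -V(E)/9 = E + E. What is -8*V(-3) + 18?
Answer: -414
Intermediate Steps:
V(E) = -18*E (V(E) = -9*(E + E) = -18*E)
-8*V(-3) + 18 = -(-144)*(-3) + 18 = -8*54 + 18 = -432 + 18 = -414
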